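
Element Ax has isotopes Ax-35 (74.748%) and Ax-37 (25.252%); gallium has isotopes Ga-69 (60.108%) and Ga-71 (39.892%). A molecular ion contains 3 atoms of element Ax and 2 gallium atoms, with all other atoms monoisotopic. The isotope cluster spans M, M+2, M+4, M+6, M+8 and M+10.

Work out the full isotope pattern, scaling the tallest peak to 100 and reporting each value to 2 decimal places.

42.72 : 100.00 : 90.91 : 40.13 : 8.63 : 0.73

Element Ax pattern (n=3): 0.41763677 : 0.42326873 : 0.14299221 : 0.01610228
Gallium pattern (n=2): 0.36129717 : 0.47956567 : 0.15913717
Convolve the two distributions (both contribute in 2-u steps):
  M: 0.41763677×0.36129717 = 0.150891
  M+2: 0.41763677×0.47956567 + 0.42326873×0.36129717 = 0.353210
  M+4: 0.41763677×0.15913717 + 0.42326873×0.47956567 + 0.14299221×0.36129717 = 0.321109
  M+6: 0.42326873×0.15913717 + 0.14299221×0.47956567 + 0.01610228×0.36129717 = 0.141750
  M+8: 0.14299221×0.15913717 + 0.01610228×0.47956567 = 0.030477
  M+10: 0.01610228×0.15913717 = 0.002562
Scale to base peak (0.353210) = 100: 42.72 : 100.00 : 90.91 : 40.13 : 8.63 : 0.73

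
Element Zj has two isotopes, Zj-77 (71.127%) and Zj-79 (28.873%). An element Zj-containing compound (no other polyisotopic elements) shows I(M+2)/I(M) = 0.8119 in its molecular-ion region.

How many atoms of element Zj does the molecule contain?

The M+2/M ratio from n Zj atoms is n · q/p = n · 0.28873/0.71127.
n = 0.8119 × 0.71127/0.28873 = 2.00 ≈ 2

2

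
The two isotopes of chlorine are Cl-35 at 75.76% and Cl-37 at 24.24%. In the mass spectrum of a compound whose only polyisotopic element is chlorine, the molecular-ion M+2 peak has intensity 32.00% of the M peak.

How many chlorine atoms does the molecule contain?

For n independent Cl atoms, I(M+2)/I(M) = n · (abundance Cl-37) / (abundance Cl-35) = n · 0.2424/0.7576.
n = 0.3200 × 0.7576/0.2424 = 1.00 ≈ 1

1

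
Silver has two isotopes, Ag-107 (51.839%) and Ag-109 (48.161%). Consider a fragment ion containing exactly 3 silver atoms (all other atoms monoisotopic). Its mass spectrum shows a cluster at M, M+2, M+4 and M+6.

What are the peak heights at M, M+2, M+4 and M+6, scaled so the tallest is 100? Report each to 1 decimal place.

The 3 Ag atoms are independent, so intensities follow the terms of (0.51839 + 0.48161)^3.
P(M) = 0.51839^3 = 0.139306
P(M+2) = 3 × 0.51839^2 × 0.48161^1 = 0.388267
P(M+4) = 3 × 0.51839^1 × 0.48161^2 = 0.360719
P(M+6) = 0.48161^3 = 0.111709
The M+2 peak is largest (0.388267); scaling to 100 gives 35.9 : 100.0 : 92.9 : 28.8.

35.9 : 100.0 : 92.9 : 28.8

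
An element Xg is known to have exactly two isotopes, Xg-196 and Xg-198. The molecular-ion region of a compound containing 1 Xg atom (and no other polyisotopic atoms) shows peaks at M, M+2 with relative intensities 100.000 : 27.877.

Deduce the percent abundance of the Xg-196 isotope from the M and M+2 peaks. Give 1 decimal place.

78.2%

Let p = fractional abundance of Xg-196. I(M+2)/I(M) = [C(1,1)·p^0·(1−p)] / p^1 = 1·(1−p)/p = 27.877/100.000 = 0.2788
(1−p)/p = 0.2788/1 = 0.2788  ⇒  p = 1/(1 + 0.2788) = 0.7820
Xg-196: 78.2%, Xg-198: 21.8%.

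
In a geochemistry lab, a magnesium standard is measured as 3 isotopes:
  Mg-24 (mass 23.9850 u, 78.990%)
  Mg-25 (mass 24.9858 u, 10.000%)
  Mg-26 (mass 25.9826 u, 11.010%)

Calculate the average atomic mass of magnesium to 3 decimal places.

The abundance-weighted mean is 0.78990 × 23.9850 + 0.10000 × 24.9858 + 0.11010 × 25.9826
= 18.94575 + 2.49858 + 2.86068 = 24.30501 u

24.305 u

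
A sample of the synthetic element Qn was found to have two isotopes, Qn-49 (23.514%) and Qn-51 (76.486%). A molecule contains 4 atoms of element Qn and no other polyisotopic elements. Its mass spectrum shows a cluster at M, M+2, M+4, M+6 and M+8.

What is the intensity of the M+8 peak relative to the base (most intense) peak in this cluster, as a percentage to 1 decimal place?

(0.23514 + 0.76486)^4 gives M 0.0031, M+2 0.0398, M+4 0.1941, M+6 0.4209, M+8 0.3422; the largest is M+6.
P(M+6) = C(4,3) × 0.23514^1 × 0.76486^3 = 4 × 0.23514 × 0.44745138 = 0.420855 (base)
P(M+8) = C(4,4) × 0.23514^0 × 0.76486^4 = 1 × 1.0000 × 0.34223766 = 0.342238
Relative intensity = 0.342238 / 0.420855 × 100 = 81.3

81.3%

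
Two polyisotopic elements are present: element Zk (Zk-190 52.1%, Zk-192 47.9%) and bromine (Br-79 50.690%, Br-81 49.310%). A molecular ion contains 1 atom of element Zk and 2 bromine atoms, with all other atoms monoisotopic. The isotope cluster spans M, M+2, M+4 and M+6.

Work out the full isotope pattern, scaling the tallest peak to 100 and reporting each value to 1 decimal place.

34.9 : 100.0 : 95.5 : 30.4

Element Zk pattern (n=1): 0.5210 : 0.4790
Bromine pattern (n=2): 0.25694761 : 0.49990478 : 0.24314761
Convolve the two distributions (both contribute in 2-u steps):
  M: 0.5210×0.25694761 = 0.133870
  M+2: 0.5210×0.49990478 + 0.4790×0.25694761 = 0.383528
  M+4: 0.5210×0.24314761 + 0.4790×0.49990478 = 0.366134
  M+6: 0.4790×0.24314761 = 0.116468
Scale to base peak (0.383528) = 100: 34.9 : 100.0 : 95.5 : 30.4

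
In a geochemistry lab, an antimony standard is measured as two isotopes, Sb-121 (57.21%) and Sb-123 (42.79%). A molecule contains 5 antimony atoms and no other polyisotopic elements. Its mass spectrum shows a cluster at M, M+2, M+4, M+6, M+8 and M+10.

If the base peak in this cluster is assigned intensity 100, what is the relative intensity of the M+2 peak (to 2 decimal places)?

Binomial terms of (0.5721 + 0.4279)^5: M 0.0613, M+2 0.2292, M+4 0.3428, M+6 0.2564, M+8 0.0959, M+10 0.0143 → M+4 is the base peak.
P(M+4) = C(5,2) × 0.5721^3 × 0.4279^2 = 10 × 0.18724742 × 0.18309841 = 0.342847 (base)
P(M+2) = C(5,1) × 0.5721^4 × 0.4279^1 = 5 × 0.10712425 × 0.4279 = 0.229192
Relative intensity = 0.229192 / 0.342847 × 100 = 66.85

66.85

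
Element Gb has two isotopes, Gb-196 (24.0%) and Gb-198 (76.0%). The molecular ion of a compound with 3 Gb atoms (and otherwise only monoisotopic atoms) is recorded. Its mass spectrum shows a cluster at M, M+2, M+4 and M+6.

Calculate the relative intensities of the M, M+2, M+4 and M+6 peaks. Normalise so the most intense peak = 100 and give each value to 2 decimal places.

3.15 : 29.92 : 94.74 : 100.00

The 3 Gb atoms are independent, so intensities follow the terms of (0.240 + 0.760)^3.
P(M) = 0.240^3 = 0.013824
P(M+2) = 3 × 0.240^2 × 0.760^1 = 0.131328
P(M+4) = 3 × 0.240^1 × 0.760^2 = 0.415872
P(M+6) = 0.760^3 = 0.438976
The M+6 peak is largest (0.438976); scaling to 100 gives 3.15 : 29.92 : 94.74 : 100.00.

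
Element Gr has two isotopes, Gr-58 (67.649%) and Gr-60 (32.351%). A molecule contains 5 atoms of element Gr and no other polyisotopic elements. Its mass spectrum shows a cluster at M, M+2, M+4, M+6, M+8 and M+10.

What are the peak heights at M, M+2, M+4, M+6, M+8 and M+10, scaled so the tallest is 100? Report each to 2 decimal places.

The 5 Gr atoms are independent, so intensities follow the terms of (0.67649 + 0.32351)^5.
P(M) = 0.67649^5 = 0.141679
P(M+2) = 5 × 0.67649^4 × 0.32351^1 = 0.338769
P(M+4) = 10 × 0.67649^3 × 0.32351^2 = 0.324011
P(M+6) = 10 × 0.67649^2 × 0.32351^3 = 0.154948
P(M+8) = 5 × 0.67649^1 × 0.32351^4 = 0.037049
P(M+10) = 0.32351^5 = 0.003544
The M+2 peak is largest (0.338769); scaling to 100 gives 41.82 : 100.00 : 95.64 : 45.74 : 10.94 : 1.05.

41.82 : 100.00 : 95.64 : 45.74 : 10.94 : 1.05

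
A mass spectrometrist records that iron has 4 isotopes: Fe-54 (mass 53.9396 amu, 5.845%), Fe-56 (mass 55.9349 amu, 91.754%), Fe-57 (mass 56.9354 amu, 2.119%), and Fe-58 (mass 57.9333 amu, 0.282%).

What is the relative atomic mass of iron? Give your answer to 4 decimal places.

Weight each isotope mass by its fractional abundance: 0.05845 × 53.9396 + 0.91754 × 55.9349 + 0.02119 × 56.9354 + 0.00282 × 57.9333
= 3.15277 + 51.32251 + 1.20646 + 0.16337 = 55.84511 amu

55.8451 amu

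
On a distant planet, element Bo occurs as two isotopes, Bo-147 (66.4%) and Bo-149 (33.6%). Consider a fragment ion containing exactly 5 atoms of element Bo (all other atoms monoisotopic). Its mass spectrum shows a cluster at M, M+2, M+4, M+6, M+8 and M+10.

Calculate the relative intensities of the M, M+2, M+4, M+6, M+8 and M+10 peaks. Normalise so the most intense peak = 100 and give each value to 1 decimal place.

Each Bo atom is independently Bo-147 (p = 0.664) or Bo-149 (q = 0.336); the cluster is the binomial expansion (p + q)^5.
P(M) = 0.664^5 = 0.129074
P(M+2) = 5 × 0.664^4 × 0.336^1 = 0.326574
P(M+4) = 10 × 0.664^3 × 0.336^2 = 0.330509
P(M+6) = 10 × 0.664^2 × 0.336^3 = 0.167245
P(M+8) = 5 × 0.664^1 × 0.336^4 = 0.042315
P(M+10) = 0.336^5 = 0.004282
The M+4 peak is largest (0.330509); scaling to 100 gives 39.1 : 98.8 : 100.0 : 50.6 : 12.8 : 1.3.

39.1 : 98.8 : 100.0 : 50.6 : 12.8 : 1.3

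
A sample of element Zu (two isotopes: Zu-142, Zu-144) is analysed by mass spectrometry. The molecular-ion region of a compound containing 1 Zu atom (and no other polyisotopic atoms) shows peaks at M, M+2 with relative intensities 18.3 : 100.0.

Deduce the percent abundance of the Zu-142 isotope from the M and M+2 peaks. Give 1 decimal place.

If p is the fraction of Zu that is Zu-142, then I(M+2)/I(M) = [C(1,1)·p^0·(1−p)] / p^1 = 1·(1−p)/p = 100.0/18.3 = 5.4645
(1−p)/p = 5.4645/1 = 5.4645  ⇒  p = 1/(1 + 5.4645) = 0.1547
Zu-142: 15.5%, Zu-144: 84.5%.

15.5%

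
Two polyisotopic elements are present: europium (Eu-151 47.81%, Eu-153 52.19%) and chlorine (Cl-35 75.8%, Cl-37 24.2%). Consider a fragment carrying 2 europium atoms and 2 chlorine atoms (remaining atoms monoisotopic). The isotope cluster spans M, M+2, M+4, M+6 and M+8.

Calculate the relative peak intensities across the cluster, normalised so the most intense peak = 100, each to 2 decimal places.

Europium pattern (n=2): 0.22857961 : 0.49904078 : 0.27237961
Chlorine pattern (n=2): 0.574564 : 0.366872 : 0.058564
Convolve the two distributions (both contribute in 2-u steps):
  M: 0.22857961×0.574564 = 0.131334
  M+2: 0.22857961×0.366872 + 0.49904078×0.574564 = 0.370590
  M+4: 0.22857961×0.058564 + 0.49904078×0.366872 + 0.27237961×0.574564 = 0.352970
  M+6: 0.49904078×0.058564 + 0.27237961×0.366872 = 0.129154
  M+8: 0.27237961×0.058564 = 0.015952
Scale to base peak (0.370590) = 100: 35.44 : 100.00 : 95.25 : 34.85 : 4.30

35.44 : 100.00 : 95.25 : 34.85 : 4.30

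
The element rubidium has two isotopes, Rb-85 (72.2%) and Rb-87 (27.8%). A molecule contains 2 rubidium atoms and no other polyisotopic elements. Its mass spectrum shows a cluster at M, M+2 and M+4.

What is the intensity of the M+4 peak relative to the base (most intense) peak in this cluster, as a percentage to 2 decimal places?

(0.722 + 0.278)^2 gives M 0.5213, M+2 0.4014, M+4 0.0773; the largest is M.
P(M) = C(2,0) × 0.722^2 × 0.278^0 = 1 × 0.521284 × 1.0000 = 0.521284 (base)
P(M+4) = C(2,2) × 0.722^0 × 0.278^2 = 1 × 1.0000 × 0.077284 = 0.077284
Relative intensity = 0.077284 / 0.521284 × 100 = 14.83

14.83%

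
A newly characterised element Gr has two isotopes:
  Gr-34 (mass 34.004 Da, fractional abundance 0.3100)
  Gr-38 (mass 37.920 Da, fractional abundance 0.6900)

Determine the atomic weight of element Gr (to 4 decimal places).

36.7060 Da

Weight each isotope mass by its fractional abundance: 0.3100 × 34.004 + 0.6900 × 37.920
= 10.54124 + 26.16480 = 36.70604 Da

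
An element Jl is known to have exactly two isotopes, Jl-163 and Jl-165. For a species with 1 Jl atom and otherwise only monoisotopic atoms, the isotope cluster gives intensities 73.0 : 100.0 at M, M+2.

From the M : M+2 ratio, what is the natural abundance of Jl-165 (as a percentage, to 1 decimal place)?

57.8%

If p is the fraction of Jl that is Jl-163, then I(M+2)/I(M) = [C(1,1)·p^0·(1−p)] / p^1 = 1·(1−p)/p = 100.0/73.0 = 1.3699
(1−p)/p = 1.3699/1 = 1.3699  ⇒  p = 1/(1 + 1.3699) = 0.4220
Jl-163: 42.2%, Jl-165: 57.8%.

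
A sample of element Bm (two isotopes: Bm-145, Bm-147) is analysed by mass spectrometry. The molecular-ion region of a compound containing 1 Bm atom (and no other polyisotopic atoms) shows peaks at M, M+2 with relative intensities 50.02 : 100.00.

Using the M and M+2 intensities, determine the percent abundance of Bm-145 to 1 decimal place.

Write p for the Bm-145 fraction. I(M+2)/I(M) = [C(1,1)·p^0·(1−p)] / p^1 = 1·(1−p)/p = 100.00/50.02 = 1.9992
(1−p)/p = 1.9992/1 = 1.9992  ⇒  p = 1/(1 + 1.9992) = 0.3334
Bm-145: 33.3%, Bm-147: 66.7%.

33.3%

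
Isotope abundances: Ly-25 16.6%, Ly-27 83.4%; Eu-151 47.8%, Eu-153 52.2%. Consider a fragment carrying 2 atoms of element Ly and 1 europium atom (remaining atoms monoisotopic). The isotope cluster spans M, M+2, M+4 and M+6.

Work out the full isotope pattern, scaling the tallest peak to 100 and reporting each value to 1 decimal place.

2.8 : 30.8 : 100.0 : 76.1

Element Ly pattern (n=2): 0.027556 : 0.276888 : 0.695556
Europium pattern (n=1): 0.4780 : 0.5220
Convolve the two distributions (both contribute in 2-u steps):
  M: 0.027556×0.4780 = 0.013172
  M+2: 0.027556×0.5220 + 0.276888×0.4780 = 0.146737
  M+4: 0.276888×0.5220 + 0.695556×0.4780 = 0.477011
  M+6: 0.695556×0.5220 = 0.363080
Scale to base peak (0.477011) = 100: 2.8 : 30.8 : 100.0 : 76.1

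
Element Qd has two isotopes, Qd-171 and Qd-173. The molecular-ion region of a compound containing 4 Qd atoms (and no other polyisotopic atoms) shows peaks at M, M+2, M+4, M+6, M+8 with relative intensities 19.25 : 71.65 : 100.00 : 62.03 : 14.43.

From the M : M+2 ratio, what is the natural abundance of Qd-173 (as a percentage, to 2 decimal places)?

48.20%

Let p = fractional abundance of Qd-171. I(M+2)/I(M) = [C(4,1)·p^3·(1−p)] / p^4 = 4·(1−p)/p = 71.65/19.25 = 3.7221
(1−p)/p = 3.7221/4 = 0.9305  ⇒  p = 1/(1 + 0.9305) = 0.5180
Qd-171: 51.80%, Qd-173: 48.20%.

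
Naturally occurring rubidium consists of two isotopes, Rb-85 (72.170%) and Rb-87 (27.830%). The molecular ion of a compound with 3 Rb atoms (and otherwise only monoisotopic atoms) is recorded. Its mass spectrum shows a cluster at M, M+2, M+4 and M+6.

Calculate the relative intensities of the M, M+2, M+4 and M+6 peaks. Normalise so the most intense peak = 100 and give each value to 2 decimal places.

86.44 : 100.00 : 38.56 : 4.96

Each Rb atom is independently Rb-85 (p = 0.72170) or Rb-87 (q = 0.27830); the cluster is the binomial expansion (p + q)^3.
P(M) = 0.72170^3 = 0.375898
P(M+2) = 3 × 0.72170^2 × 0.27830^1 = 0.434858
P(M+4) = 3 × 0.72170^1 × 0.27830^2 = 0.167689
P(M+6) = 0.27830^3 = 0.021555
The M+2 peak is largest (0.434858); scaling to 100 gives 86.44 : 100.00 : 38.56 : 4.96.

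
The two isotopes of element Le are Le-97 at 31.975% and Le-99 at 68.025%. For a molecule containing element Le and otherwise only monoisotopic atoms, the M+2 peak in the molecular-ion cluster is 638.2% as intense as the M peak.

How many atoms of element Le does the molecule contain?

3

For n independent Le atoms, I(M+2)/I(M) = n · (abundance Le-99) / (abundance Le-97) = n · 0.68025/0.31975.
n = 6.382 × 0.31975/0.68025 = 3.00 ≈ 3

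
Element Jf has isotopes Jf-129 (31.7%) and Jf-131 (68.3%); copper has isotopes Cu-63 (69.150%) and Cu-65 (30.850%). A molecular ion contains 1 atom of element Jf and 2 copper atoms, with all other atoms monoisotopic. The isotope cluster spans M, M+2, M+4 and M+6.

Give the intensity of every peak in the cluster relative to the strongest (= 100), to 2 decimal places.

32.82 : 100.00 : 69.63 : 14.07

Element Jf pattern (n=1): 0.3170 : 0.6830
Copper pattern (n=2): 0.47817225 : 0.4266555 : 0.09517225
Convolve the two distributions (both contribute in 2-u steps):
  M: 0.3170×0.47817225 = 0.151581
  M+2: 0.3170×0.4266555 + 0.6830×0.47817225 = 0.461841
  M+4: 0.3170×0.09517225 + 0.6830×0.4266555 = 0.321575
  M+6: 0.6830×0.09517225 = 0.065003
Scale to base peak (0.461841) = 100: 32.82 : 100.00 : 69.63 : 14.07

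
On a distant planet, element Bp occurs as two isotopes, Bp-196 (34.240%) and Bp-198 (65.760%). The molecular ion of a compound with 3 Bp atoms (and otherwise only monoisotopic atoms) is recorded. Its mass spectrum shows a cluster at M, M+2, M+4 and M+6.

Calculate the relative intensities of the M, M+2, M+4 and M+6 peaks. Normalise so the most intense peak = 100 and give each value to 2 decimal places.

9.04 : 52.07 : 100.00 : 64.02

The 3 Bp atoms are independent, so intensities follow the terms of (0.34240 + 0.65760)^3.
P(M) = 0.34240^3 = 0.040142
P(M+2) = 3 × 0.34240^2 × 0.65760^1 = 0.231287
P(M+4) = 3 × 0.34240^1 × 0.65760^2 = 0.444200
P(M+6) = 0.65760^3 = 0.284371
The M+4 peak is largest (0.444200); scaling to 100 gives 9.04 : 52.07 : 100.00 : 64.02.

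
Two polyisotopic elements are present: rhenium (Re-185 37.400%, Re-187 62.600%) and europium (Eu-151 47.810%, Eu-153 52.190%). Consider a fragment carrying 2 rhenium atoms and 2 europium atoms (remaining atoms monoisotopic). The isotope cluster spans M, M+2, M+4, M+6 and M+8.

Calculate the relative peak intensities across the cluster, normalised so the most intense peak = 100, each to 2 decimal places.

8.85 : 48.94 : 100.00 : 89.42 : 29.54

Rhenium pattern (n=2): 0.139876 : 0.468248 : 0.391876
Europium pattern (n=2): 0.22857961 : 0.49904078 : 0.27237961
Convolve the two distributions (both contribute in 2-u steps):
  M: 0.139876×0.22857961 = 0.031973
  M+2: 0.139876×0.49904078 + 0.468248×0.22857961 = 0.176836
  M+4: 0.139876×0.27237961 + 0.468248×0.49904078 + 0.391876×0.22857961 = 0.361349
  M+6: 0.468248×0.27237961 + 0.391876×0.49904078 = 0.323103
  M+8: 0.391876×0.27237961 = 0.106739
Scale to base peak (0.361349) = 100: 8.85 : 48.94 : 100.00 : 89.42 : 29.54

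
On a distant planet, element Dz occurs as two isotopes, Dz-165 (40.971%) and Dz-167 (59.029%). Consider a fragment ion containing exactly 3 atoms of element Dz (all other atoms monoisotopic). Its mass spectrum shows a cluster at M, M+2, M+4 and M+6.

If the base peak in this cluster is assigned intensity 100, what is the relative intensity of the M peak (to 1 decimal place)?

16.1

Term probabilities: M 0.0688, M+2 0.2973, M+4 0.4283, M+6 0.2057. Base peak = M+4.
P(M+4) = C(3,2) × 0.40971^1 × 0.59029^2 = 3 × 0.40971 × 0.34844228 = 0.428281 (base)
P(M) = C(3,0) × 0.40971^3 × 0.59029^0 = 1 × 0.06877486 × 1.0000 = 0.068775
Relative intensity = 0.068775 / 0.428281 × 100 = 16.1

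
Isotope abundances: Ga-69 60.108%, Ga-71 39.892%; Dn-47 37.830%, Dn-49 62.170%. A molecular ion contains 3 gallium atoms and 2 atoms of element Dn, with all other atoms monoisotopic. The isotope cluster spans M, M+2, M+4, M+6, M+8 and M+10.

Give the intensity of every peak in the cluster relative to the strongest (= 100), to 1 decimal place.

Gallium pattern (n=3): 0.2171685 : 0.432386 : 0.2869625 : 0.063483
Element Dn pattern (n=2): 0.14311089 : 0.47037822 : 0.38651089
Convolve the two distributions (both contribute in 2-u steps):
  M: 0.2171685×0.14311089 = 0.031079
  M+2: 0.2171685×0.47037822 + 0.432386×0.14311089 = 0.164030
  M+4: 0.2171685×0.38651089 + 0.432386×0.47037822 + 0.2869625×0.14311089 = 0.328390
  M+6: 0.432386×0.38651089 + 0.2869625×0.47037822 + 0.063483×0.14311089 = 0.311188
  M+8: 0.2869625×0.38651089 + 0.063483×0.47037822 = 0.140775
  M+10: 0.063483×0.38651089 = 0.024537
Scale to base peak (0.328390) = 100: 9.5 : 49.9 : 100.0 : 94.8 : 42.9 : 7.5

9.5 : 49.9 : 100.0 : 94.8 : 42.9 : 7.5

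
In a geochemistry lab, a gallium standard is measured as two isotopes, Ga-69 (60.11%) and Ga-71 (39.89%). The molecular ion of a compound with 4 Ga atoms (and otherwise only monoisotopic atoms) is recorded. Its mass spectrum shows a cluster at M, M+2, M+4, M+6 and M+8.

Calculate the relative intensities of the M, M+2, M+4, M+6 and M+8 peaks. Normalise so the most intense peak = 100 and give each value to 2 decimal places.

Each Ga atom is independently Ga-69 (p = 0.6011) or Ga-71 (q = 0.3989); the cluster is the binomial expansion (p + q)^4.
P(M) = 0.6011^4 = 0.130553
P(M+2) = 4 × 0.6011^3 × 0.3989^1 = 0.346549
P(M+4) = 6 × 0.6011^2 × 0.3989^2 = 0.344963
P(M+6) = 4 × 0.6011^1 × 0.3989^3 = 0.152616
P(M+8) = 0.3989^4 = 0.025320
The M+2 peak is largest (0.346549); scaling to 100 gives 37.67 : 100.00 : 99.54 : 44.04 : 7.31.

37.67 : 100.00 : 99.54 : 44.04 : 7.31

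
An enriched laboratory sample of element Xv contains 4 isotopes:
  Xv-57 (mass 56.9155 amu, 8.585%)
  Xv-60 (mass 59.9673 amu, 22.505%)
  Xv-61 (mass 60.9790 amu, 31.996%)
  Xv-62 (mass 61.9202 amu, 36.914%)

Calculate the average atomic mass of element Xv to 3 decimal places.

The abundance-weighted mean is 0.08585 × 56.9155 + 0.22505 × 59.9673 + 0.31996 × 60.9790 + 0.36914 × 61.9202
= 4.88620 + 13.49564 + 19.51084 + 22.85722 = 60.74990 amu

60.750 amu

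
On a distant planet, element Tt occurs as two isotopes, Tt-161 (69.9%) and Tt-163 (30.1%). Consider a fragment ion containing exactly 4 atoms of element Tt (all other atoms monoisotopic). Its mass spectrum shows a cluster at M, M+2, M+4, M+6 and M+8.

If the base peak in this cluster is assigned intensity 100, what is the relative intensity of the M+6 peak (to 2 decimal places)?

18.54

(0.699 + 0.301)^4 gives M 0.2387, M+2 0.4112, M+4 0.2656, M+6 0.0762, M+8 0.0082; the largest is M+2.
P(M+2) = C(4,1) × 0.699^3 × 0.301^1 = 4 × 0.3415321 × 0.3010 = 0.411205 (base)
P(M+6) = C(4,3) × 0.699^1 × 0.301^3 = 4 × 0.6990 × 0.0272709 = 0.076249
Relative intensity = 0.076249 / 0.411205 × 100 = 18.54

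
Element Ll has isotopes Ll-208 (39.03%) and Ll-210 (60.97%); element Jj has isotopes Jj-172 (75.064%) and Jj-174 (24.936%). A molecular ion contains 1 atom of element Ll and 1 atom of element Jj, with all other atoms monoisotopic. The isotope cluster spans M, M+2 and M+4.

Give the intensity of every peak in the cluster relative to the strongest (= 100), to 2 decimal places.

52.79 : 100.00 : 27.39

Element Ll pattern (n=1): 0.3903 : 0.6097
Element Jj pattern (n=1): 0.75064 : 0.24936
Convolve the two distributions (both contribute in 2-u steps):
  M: 0.3903×0.75064 = 0.292975
  M+2: 0.3903×0.24936 + 0.6097×0.75064 = 0.554990
  M+4: 0.6097×0.24936 = 0.152035
Scale to base peak (0.554990) = 100: 52.79 : 100.00 : 27.39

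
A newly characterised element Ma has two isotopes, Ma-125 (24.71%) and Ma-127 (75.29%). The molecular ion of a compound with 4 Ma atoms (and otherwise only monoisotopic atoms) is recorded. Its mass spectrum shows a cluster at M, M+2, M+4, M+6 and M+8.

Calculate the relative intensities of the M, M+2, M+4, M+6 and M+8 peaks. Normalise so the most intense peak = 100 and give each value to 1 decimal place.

0.9 : 10.8 : 49.2 : 100.0 : 76.2

The 4 Ma atoms are independent, so intensities follow the terms of (0.2471 + 0.7529)^4.
P(M) = 0.2471^4 = 0.003728
P(M+2) = 4 × 0.2471^3 × 0.7529^1 = 0.045438
P(M+4) = 6 × 0.2471^2 × 0.7529^2 = 0.207669
P(M+6) = 4 × 0.2471^1 × 0.7529^3 = 0.421837
P(M+8) = 0.7529^4 = 0.321328
The M+6 peak is largest (0.421837); scaling to 100 gives 0.9 : 10.8 : 49.2 : 100.0 : 76.2.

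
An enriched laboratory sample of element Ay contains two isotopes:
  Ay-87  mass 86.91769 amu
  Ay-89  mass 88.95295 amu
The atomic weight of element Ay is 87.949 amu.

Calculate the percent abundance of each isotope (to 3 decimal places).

With x = fraction of Ay-87 (so Ay-89 is 1 − x):
86.91769·x + 88.95295·(1 − x) = 87.949
(86.91769 − 88.95295)·x = 87.949 − 88.95295
x = -1.00395 / -2.03526 = 0.49328 → 49.328% Ay-87, 50.672% Ay-89.

Ay-87: 49.328%, Ay-89: 50.672%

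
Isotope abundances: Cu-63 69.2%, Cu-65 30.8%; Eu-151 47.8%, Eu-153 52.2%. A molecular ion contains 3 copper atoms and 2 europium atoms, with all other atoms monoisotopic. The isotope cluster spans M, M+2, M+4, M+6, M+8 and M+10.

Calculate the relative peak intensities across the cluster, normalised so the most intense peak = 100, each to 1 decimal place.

21.3 : 74.8 : 100.0 : 63.3 : 19.2 : 2.2

Copper pattern (n=3): 0.33137389 : 0.44247034 : 0.19693766 : 0.02921811
Europium pattern (n=2): 0.228484 : 0.499032 : 0.272484
Convolve the two distributions (both contribute in 2-u steps):
  M: 0.33137389×0.228484 = 0.075714
  M+2: 0.33137389×0.499032 + 0.44247034×0.228484 = 0.266464
  M+4: 0.33137389×0.272484 + 0.44247034×0.499032 + 0.19693766×0.228484 = 0.356098
  M+6: 0.44247034×0.272484 + 0.19693766×0.499032 + 0.02921811×0.228484 = 0.225520
  M+8: 0.19693766×0.272484 + 0.02921811×0.499032 = 0.068243
  M+10: 0.02921811×0.272484 = 0.007961
Scale to base peak (0.356098) = 100: 21.3 : 74.8 : 100.0 : 63.3 : 19.2 : 2.2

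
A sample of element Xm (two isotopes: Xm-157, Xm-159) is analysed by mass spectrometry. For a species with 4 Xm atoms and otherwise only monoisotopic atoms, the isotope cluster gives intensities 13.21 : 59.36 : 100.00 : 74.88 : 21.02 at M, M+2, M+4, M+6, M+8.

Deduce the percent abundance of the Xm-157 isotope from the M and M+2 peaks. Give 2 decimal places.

Write p for the Xm-157 fraction. I(M+2)/I(M) = [C(4,1)·p^3·(1−p)] / p^4 = 4·(1−p)/p = 59.36/13.21 = 4.4936
(1−p)/p = 4.4936/4 = 1.1234  ⇒  p = 1/(1 + 1.1234) = 0.4709
Xm-157: 47.09%, Xm-159: 52.91%.

47.09%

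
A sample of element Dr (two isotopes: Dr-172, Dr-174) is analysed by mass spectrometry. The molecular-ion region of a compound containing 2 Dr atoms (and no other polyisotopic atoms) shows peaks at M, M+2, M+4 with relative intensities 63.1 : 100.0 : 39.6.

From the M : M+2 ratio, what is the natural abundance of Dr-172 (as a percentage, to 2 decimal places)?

If p is the fraction of Dr that is Dr-172, then I(M+2)/I(M) = [C(2,1)·p^1·(1−p)] / p^2 = 2·(1−p)/p = 100.0/63.1 = 1.5848
(1−p)/p = 1.5848/2 = 0.7924  ⇒  p = 1/(1 + 0.7924) = 0.5579
Dr-172: 55.79%, Dr-174: 44.21%.

55.79%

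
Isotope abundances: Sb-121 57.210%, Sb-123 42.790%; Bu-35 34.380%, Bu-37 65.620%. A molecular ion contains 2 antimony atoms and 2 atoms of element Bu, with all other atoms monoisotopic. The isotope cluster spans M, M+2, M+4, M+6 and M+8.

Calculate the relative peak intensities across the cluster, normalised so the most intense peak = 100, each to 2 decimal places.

10.09 : 53.60 : 100.00 : 76.52 : 20.56

Antimony pattern (n=2): 0.32729841 : 0.48960318 : 0.18309841
Element Bu pattern (n=2): 0.11819844 : 0.45120312 : 0.43059844
Convolve the two distributions (both contribute in 2-u steps):
  M: 0.32729841×0.11819844 = 0.038686
  M+2: 0.32729841×0.45120312 + 0.48960318×0.11819844 = 0.205548
  M+4: 0.32729841×0.43059844 + 0.48960318×0.45120312 + 0.18309841×0.11819844 = 0.383487
  M+6: 0.48960318×0.43059844 + 0.18309841×0.45120312 = 0.293437
  M+8: 0.18309841×0.43059844 = 0.078842
Scale to base peak (0.383487) = 100: 10.09 : 53.60 : 100.00 : 76.52 : 20.56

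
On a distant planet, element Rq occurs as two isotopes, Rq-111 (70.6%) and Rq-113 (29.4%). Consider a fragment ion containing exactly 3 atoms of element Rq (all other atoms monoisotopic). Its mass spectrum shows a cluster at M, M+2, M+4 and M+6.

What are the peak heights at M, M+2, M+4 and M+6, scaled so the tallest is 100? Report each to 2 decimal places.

Each Rq atom is independently Rq-111 (p = 0.706) or Rq-113 (q = 0.294); the cluster is the binomial expansion (p + q)^3.
P(M) = 0.706^3 = 0.351896
P(M+2) = 3 × 0.706^2 × 0.294^1 = 0.439621
P(M+4) = 3 × 0.706^1 × 0.294^2 = 0.183071
P(M+6) = 0.294^3 = 0.025412
The M+2 peak is largest (0.439621); scaling to 100 gives 80.05 : 100.00 : 41.64 : 5.78.

80.05 : 100.00 : 41.64 : 5.78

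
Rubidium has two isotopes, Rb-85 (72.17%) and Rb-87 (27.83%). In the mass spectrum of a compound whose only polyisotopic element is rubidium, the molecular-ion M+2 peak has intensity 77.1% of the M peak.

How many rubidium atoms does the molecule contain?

2

With n Rb atoms, P(M+2)/P(M) = C(n,1)·p^(n−1)q / p^n = n·q/p = n · 0.2783/0.7217.
n = 0.771 × 0.7217/0.2783 = 2.00 ≈ 2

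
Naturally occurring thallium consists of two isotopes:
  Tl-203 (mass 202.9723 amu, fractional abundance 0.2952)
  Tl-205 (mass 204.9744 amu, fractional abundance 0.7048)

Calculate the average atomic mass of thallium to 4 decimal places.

The abundance-weighted mean is 0.2952 × 202.9723 + 0.7048 × 204.9744
= 59.91742 + 144.46596 = 204.38338 amu

204.3834 amu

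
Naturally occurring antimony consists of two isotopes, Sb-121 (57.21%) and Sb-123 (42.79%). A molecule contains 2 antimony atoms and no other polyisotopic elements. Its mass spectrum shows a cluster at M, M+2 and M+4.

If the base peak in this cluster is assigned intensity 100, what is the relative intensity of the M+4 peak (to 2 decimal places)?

37.40

Term probabilities: M 0.3273, M+2 0.4896, M+4 0.1831. Base peak = M+2.
P(M+2) = C(2,1) × 0.5721^1 × 0.4279^1 = 2 × 0.5721 × 0.4279 = 0.489603 (base)
P(M+4) = C(2,2) × 0.5721^0 × 0.4279^2 = 1 × 1.0000 × 0.18309841 = 0.183098
Relative intensity = 0.183098 / 0.489603 × 100 = 37.40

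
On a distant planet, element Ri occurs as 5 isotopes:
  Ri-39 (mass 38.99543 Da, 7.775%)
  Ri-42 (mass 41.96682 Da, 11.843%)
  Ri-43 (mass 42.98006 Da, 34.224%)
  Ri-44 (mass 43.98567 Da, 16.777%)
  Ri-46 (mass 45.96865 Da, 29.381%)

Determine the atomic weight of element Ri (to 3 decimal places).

Weight each isotope mass by its fractional abundance: 0.07775 × 38.99543 + 0.11843 × 41.96682 + 0.34224 × 42.98006 + 0.16777 × 43.98567 + 0.29381 × 45.96865
= 3.031895 + 4.970130 + 14.709496 + 7.379476 + 13.506049 = 43.597046 Da

43.597 Da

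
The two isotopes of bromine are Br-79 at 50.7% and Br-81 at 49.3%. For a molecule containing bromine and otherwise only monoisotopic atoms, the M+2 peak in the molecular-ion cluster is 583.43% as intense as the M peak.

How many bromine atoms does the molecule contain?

The M+2/M ratio from n Br atoms is n · q/p = n · 0.493/0.507.
n = 5.8343 × 0.507/0.493 = 6.00 ≈ 6

6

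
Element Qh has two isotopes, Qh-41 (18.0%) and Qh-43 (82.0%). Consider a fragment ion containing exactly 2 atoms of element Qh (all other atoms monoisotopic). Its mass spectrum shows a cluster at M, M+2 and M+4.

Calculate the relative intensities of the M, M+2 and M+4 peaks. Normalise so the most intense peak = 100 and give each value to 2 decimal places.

Expanding (0.180 + 0.820)^2:
P(M) = 0.180^2 = 0.032400
P(M+2) = 2 × 0.180^1 × 0.820^1 = 0.295200
P(M+4) = 0.820^2 = 0.672400
The M+4 peak is largest (0.672400); scaling to 100 gives 4.82 : 43.90 : 100.00.

4.82 : 43.90 : 100.00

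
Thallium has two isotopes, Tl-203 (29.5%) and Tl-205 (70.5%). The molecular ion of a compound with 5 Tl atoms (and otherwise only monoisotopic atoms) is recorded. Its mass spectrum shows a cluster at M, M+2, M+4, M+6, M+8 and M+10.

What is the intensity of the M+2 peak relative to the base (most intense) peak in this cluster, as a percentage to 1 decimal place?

7.3%

(0.295 + 0.705)^5 gives M 0.0022, M+2 0.0267, M+4 0.1276, M+6 0.3049, M+8 0.3644, M+10 0.1742; the largest is M+8.
P(M+8) = C(5,4) × 0.295^1 × 0.705^4 = 5 × 0.2950 × 0.24703385 = 0.364375 (base)
P(M+2) = C(5,1) × 0.295^4 × 0.705^1 = 5 × 0.00757335 × 0.7050 = 0.026696
Relative intensity = 0.026696 / 0.364375 × 100 = 7.3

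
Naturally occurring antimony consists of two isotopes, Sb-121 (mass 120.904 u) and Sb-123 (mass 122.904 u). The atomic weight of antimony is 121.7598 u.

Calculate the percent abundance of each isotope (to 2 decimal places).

Sb-121: 57.21%, Sb-123: 42.79%

Let x be the fractional abundance of Sb-121; then Sb-123 has abundance 1 − x.
120.904·x + 122.904·(1 − x) = 121.7598
(120.904 − 122.904)·x = 121.7598 − 122.904
x = -1.1442 / -2.000 = 0.57210 → 57.21% Sb-121, 42.79% Sb-123.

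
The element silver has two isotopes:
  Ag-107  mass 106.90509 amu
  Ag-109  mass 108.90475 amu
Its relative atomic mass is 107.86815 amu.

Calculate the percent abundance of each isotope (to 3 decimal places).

With x = fraction of Ag-107 (so Ag-109 is 1 − x):
106.90509·x + 108.90475·(1 − x) = 107.86815
(106.90509 − 108.90475)·x = 107.86815 − 108.90475
x = -1.03660 / -1.99966 = 0.51839 → 51.839% Ag-107, 48.161% Ag-109.

Ag-107: 51.839%, Ag-109: 48.161%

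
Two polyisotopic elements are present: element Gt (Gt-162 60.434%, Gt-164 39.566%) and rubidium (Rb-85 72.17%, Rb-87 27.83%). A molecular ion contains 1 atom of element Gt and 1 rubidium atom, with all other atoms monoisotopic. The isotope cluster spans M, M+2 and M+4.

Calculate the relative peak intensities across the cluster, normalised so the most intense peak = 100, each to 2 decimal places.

Element Gt pattern (n=1): 0.60434 : 0.39566
Rubidium pattern (n=1): 0.7217 : 0.2783
Convolve the two distributions (both contribute in 2-u steps):
  M: 0.60434×0.7217 = 0.436152
  M+2: 0.60434×0.2783 + 0.39566×0.7217 = 0.453736
  M+4: 0.39566×0.2783 = 0.110112
Scale to base peak (0.453736) = 100: 96.12 : 100.00 : 24.27

96.12 : 100.00 : 24.27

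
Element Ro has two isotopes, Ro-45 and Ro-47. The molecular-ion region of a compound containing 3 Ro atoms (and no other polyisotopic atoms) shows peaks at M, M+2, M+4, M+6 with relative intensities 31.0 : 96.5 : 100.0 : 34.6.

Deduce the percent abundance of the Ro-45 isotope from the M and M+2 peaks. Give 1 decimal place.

49.1%

Let p = fractional abundance of Ro-45. I(M+2)/I(M) = [C(3,1)·p^2·(1−p)] / p^3 = 3·(1−p)/p = 96.5/31.0 = 3.1129
(1−p)/p = 3.1129/3 = 1.0376  ⇒  p = 1/(1 + 1.0376) = 0.4908
Ro-45: 49.1%, Ro-47: 50.9%.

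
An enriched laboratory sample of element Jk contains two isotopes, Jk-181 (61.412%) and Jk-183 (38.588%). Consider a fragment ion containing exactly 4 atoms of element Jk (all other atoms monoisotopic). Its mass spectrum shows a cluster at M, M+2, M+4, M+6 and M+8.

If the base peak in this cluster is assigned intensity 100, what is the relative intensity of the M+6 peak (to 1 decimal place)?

39.5

Binomial terms of (0.61412 + 0.38588)^4: M 0.1422, M+2 0.3575, M+4 0.3369, M+6 0.1411, M+8 0.0222 → M+2 is the base peak.
P(M+2) = C(4,1) × 0.61412^3 × 0.38588^1 = 4 × 0.23161129 × 0.38588 = 0.357497 (base)
P(M+6) = C(4,3) × 0.61412^1 × 0.38588^3 = 4 × 0.61412 × 0.05745883 = 0.141146
Relative intensity = 0.141146 / 0.357497 × 100 = 39.5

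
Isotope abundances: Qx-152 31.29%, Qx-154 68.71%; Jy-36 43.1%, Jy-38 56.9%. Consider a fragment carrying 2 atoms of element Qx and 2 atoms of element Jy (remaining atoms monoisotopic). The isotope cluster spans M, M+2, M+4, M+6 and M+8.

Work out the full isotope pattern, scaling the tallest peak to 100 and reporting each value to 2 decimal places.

Element Qx pattern (n=2): 0.09790641 : 0.42998718 : 0.47210641
Element Jy pattern (n=2): 0.185761 : 0.490478 : 0.323761
Convolve the two distributions (both contribute in 2-u steps):
  M: 0.09790641×0.185761 = 0.018187
  M+2: 0.09790641×0.490478 + 0.42998718×0.185761 = 0.127896
  M+4: 0.09790641×0.323761 + 0.42998718×0.490478 + 0.47210641×0.185761 = 0.330296
  M+6: 0.42998718×0.323761 + 0.47210641×0.490478 = 0.370771
  M+8: 0.47210641×0.323761 = 0.152850
Scale to base peak (0.370771) = 100: 4.91 : 34.49 : 89.08 : 100.00 : 41.22

4.91 : 34.49 : 89.08 : 100.00 : 41.22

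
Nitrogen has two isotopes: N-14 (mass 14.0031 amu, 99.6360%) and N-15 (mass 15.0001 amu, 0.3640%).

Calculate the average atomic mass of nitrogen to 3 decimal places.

The abundance-weighted mean is 0.996360 × 14.0031 + 0.003640 × 15.0001
= 13.95213 + 0.05460 = 14.00673 amu

14.007 amu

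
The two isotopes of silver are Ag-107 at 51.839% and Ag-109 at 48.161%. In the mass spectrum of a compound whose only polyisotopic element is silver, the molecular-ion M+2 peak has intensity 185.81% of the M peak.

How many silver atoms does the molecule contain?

2

With n Ag atoms, P(M+2)/P(M) = C(n,1)·p^(n−1)q / p^n = n·q/p = n · 0.48161/0.51839.
n = 1.8581 × 0.51839/0.48161 = 2.00 ≈ 2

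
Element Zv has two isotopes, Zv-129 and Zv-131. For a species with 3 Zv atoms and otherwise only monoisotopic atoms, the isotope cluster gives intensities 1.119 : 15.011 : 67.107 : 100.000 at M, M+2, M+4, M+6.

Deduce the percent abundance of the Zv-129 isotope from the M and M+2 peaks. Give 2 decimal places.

If p is the fraction of Zv that is Zv-129, then I(M+2)/I(M) = [C(3,1)·p^2·(1−p)] / p^3 = 3·(1−p)/p = 15.011/1.119 = 13.4147
(1−p)/p = 13.4147/3 = 4.4716  ⇒  p = 1/(1 + 4.4716) = 0.1828
Zv-129: 18.28%, Zv-131: 81.72%.

18.28%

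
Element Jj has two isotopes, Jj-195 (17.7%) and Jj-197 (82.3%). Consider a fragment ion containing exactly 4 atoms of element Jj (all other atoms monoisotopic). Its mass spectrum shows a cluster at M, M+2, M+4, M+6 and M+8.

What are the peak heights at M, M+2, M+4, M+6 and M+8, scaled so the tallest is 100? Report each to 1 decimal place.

Expanding (0.177 + 0.823)^4:
P(M) = 0.177^4 = 0.000982
P(M+2) = 4 × 0.177^3 × 0.823^1 = 0.018255
P(M+4) = 6 × 0.177^2 × 0.823^2 = 0.127320
P(M+6) = 4 × 0.177^1 × 0.823^3 = 0.394669
P(M+8) = 0.823^4 = 0.458775
The M+8 peak is largest (0.458775); scaling to 100 gives 0.2 : 4.0 : 27.8 : 86.0 : 100.0.

0.2 : 4.0 : 27.8 : 86.0 : 100.0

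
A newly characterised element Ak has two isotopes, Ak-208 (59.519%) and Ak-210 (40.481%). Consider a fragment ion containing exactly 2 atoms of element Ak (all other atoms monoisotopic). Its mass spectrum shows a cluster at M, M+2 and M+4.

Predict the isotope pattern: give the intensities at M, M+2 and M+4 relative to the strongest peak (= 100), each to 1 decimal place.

73.5 : 100.0 : 34.0

The 2 Ak atoms are independent, so intensities follow the terms of (0.59519 + 0.40481)^2.
P(M) = 0.59519^2 = 0.354251
P(M+2) = 2 × 0.59519^1 × 0.40481^1 = 0.481878
P(M+4) = 0.40481^2 = 0.163871
The M+2 peak is largest (0.481878); scaling to 100 gives 73.5 : 100.0 : 34.0.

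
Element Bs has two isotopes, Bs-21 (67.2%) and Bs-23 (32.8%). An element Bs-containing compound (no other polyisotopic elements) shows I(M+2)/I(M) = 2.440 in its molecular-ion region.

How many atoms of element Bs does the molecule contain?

The M+2/M ratio from n Bs atoms is n · q/p = n · 0.328/0.672.
n = 2.440 × 0.672/0.328 = 5.00 ≈ 5

5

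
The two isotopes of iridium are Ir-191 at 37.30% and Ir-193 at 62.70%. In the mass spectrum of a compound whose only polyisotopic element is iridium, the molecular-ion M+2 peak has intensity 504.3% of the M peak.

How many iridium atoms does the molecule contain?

For n independent Ir atoms, I(M+2)/I(M) = n · (abundance Ir-193) / (abundance Ir-191) = n · 0.6270/0.3730.
n = 5.043 × 0.3730/0.6270 = 3.00 ≈ 3

3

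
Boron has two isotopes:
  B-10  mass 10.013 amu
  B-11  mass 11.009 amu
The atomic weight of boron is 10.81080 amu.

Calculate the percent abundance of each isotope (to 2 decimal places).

Let x be the fractional abundance of B-10; then B-11 has abundance 1 − x.
10.013·x + 11.009·(1 − x) = 10.81080
(10.013 − 11.009)·x = 10.81080 − 11.009
x = -0.19820 / -0.996 = 0.19900 → 19.90% B-10, 80.10% B-11.

B-10: 19.90%, B-11: 80.10%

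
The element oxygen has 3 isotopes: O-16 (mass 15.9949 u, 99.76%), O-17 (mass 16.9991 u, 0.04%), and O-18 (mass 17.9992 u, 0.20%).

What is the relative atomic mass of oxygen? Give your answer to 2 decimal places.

The abundance-weighted mean is 0.9976 × 15.9949 + 0.0004 × 16.9991 + 0.0020 × 17.9992
= 15.95651 + 0.00680 + 0.03600 = 15.99931 u

16.00 u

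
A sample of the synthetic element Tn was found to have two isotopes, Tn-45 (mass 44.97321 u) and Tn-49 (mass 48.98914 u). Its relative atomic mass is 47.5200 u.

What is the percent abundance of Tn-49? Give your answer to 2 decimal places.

63.42%

Let x be the fractional abundance of Tn-45; then Tn-49 has abundance 1 − x.
44.97321·x + 48.98914·(1 − x) = 47.5200
(44.97321 − 48.98914)·x = 47.5200 − 48.98914
x = -1.46914 / -4.01593 = 0.36583 → 36.58% Tn-45, 63.42% Tn-49.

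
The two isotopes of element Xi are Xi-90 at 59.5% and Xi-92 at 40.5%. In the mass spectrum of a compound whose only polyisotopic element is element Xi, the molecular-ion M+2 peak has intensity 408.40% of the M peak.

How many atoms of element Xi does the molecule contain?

With n Xi atoms, P(M+2)/P(M) = C(n,1)·p^(n−1)q / p^n = n·q/p = n · 0.405/0.595.
n = 4.0840 × 0.595/0.405 = 6.00 ≈ 6

6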